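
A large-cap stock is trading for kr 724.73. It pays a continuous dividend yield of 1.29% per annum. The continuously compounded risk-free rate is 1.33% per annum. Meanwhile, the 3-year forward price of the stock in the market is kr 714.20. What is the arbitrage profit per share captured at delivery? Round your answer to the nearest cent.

Fair forward: F* = S·e^(carry·T), with carry = (r − q) = 0.0133 − 0.0129 = 0.0004
F* = 724.73 · e^(0.0004 × 3) = 724.73 · e^0.001200 = 724.73 × 1.001201 = kr 725.6004
Market kr 714.20 < fair kr 725.6004: forward underpriced → reverse cash-and-carry (short spot, go long the forward).
At maturity, profit = |F_mkt − F*| = |714.20 − 725.6004| = kr 11.40 per share

kr 11.40 per share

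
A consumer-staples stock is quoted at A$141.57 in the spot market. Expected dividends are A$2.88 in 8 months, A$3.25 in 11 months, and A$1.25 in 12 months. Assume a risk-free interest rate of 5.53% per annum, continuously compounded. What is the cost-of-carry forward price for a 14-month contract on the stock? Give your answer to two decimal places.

PV(dividends) I = 2.88·e^(−0.0553·8/12) + 3.25·e^(−0.0553·11/12) + 1.25·e^(−0.0553·12/12)
I = 2.7758 + 3.0894 + 1.1828 = 7.0480
F = (S − I)·e^(rT) = (141.57 − 7.0480) · e^(0.0553·14/12)
= 134.5220 · e^0.064517 = 134.5220 × 1.066644 = A$143.49

A$143.49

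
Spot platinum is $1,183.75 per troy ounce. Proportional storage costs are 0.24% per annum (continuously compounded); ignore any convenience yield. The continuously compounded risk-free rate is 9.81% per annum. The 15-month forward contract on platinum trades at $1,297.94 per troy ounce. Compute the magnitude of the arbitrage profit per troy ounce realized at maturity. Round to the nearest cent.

Fair forward: F* = S·e^(carry·T), with carry = (r + u) = 0.0981 + 0.0024 = 0.1005
F* = 1183.75 · e^(0.1005 × 15/12) = 1183.75 · e^0.12562500 = 1183.75 × 1.13385689 = $1342.2031
Market $1297.94 < fair $1342.2031: forward underpriced → reverse cash-and-carry (short spot, go long the forward).
At maturity, profit = |F_mkt − F*| = |1297.94 − 1342.2031| = $44.26 per troy ounce

$44.26 per troy ounce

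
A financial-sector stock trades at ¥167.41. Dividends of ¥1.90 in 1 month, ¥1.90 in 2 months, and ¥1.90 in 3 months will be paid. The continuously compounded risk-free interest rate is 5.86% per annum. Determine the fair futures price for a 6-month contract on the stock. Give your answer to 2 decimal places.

PV(dividends) I = 1.90·e^(−0.0586·1/12) + 1.90·e^(−0.0586·2/12) + 1.90·e^(−0.0586·3/12)
I = 1.8907 + 1.8815 + 1.8724 = 5.6446
F = (S − I)·e^(rT) = (167.41 − 5.6446) · e^(0.0586·6/12)
= 161.7654 · e^0.029300 = 161.7654 × 1.029733 = ¥166.58

¥166.58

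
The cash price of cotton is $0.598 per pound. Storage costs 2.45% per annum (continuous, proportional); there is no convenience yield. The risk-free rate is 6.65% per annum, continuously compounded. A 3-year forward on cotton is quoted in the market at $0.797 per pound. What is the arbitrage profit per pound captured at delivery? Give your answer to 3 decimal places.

Fair forward: F* = S·e^(carry·T), with carry = (r + u) = 0.0665 + 0.0245 = 0.0910
F* = 0.598 · e^(0.0910 × 3) = 0.598 · e^0.273000 = 0.598 × 1.313900 = $0.7857
Market $0.797 > fair $0.7857: forward overpriced → cash-and-carry (buy spot, short the forward).
At maturity, profit = |F_mkt − F*| = |0.797 − 0.7857| = $0.011 per pound

$0.011 per pound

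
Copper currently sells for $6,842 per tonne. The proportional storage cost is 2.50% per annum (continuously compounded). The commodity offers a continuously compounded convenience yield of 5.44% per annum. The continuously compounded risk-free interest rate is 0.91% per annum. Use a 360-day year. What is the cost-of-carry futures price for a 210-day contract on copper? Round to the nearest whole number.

$6,761 per tonne

Net carry = r + u − y = 0.0091 + 0.0250 − 0.0544 = -0.0203
F = S·e^((r+u−y)T) = 6842 · e^(-0.0203 × 210/360) = 6842 · e^-0.011842
= 6842 × 0.988228 = $6,761 per tonne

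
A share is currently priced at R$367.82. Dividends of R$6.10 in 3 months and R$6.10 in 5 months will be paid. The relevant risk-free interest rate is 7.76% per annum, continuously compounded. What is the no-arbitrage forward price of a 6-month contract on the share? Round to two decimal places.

PV(dividends) I = 6.10·e^(−0.0776·3/12) + 6.10·e^(−0.0776·5/12)
I = 5.9828 + 5.9059 = 11.8887
F = (S − I)·e^(rT) = (367.82 − 11.8887) · e^(0.0776·6/12)
= 355.9313 · e^0.038800 = 355.9313 × 1.039563 = R$370.01

R$370.01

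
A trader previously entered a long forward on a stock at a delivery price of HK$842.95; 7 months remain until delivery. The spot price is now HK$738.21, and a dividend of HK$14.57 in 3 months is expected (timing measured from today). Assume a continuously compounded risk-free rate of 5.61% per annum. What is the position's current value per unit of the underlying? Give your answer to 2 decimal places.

-HK$91.97

PV(remaining dividends) I = 14.57·e^(−0.0561·3/12) = 14.3671
Current forward F = (S − I)·e^(rT) = (738.21 − 14.3671)·e^(0.0561·7/12) = 723.8429 × 1.033266 = 747.9223
Value (long) = (F − K)·e^(−rT) = (747.9223 − 842.95) × 0.967805 = -91.9683
Value = -HK$91.97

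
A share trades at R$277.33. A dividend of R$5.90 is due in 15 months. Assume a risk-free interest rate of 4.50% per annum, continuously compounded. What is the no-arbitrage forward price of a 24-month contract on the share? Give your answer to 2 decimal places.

PV(dividends) I = 5.90·e^(−0.0450·15/12)
I = 5.5773
F = (S − I)·e^(rT) = (277.33 − 5.5773) · e^(0.0450·24/12)
= 271.7527 · e^0.090000 = 271.7527 × 1.094174 = R$297.34

R$297.34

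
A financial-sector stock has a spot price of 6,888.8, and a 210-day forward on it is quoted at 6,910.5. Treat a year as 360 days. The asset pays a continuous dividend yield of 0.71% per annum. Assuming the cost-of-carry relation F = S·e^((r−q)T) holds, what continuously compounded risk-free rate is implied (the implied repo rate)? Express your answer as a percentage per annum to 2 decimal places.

1.25%

From F = S·e^((r−q)T): (r − q) = ln(F/S)/T
ln(6910.5/6888.8) = ln(1.003150) = 0.003145
(r − q) = 0.003145 / (210/360) = 0.005391
r = ln(F/S)/T + q = 0.005391 + 0.0071 = 0.012491
r = 1.25%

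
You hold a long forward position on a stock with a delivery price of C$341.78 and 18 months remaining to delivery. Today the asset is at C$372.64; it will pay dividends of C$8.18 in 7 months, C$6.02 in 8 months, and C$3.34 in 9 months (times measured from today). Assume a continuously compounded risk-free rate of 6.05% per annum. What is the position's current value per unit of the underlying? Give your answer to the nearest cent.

C$43.64

PV(remaining dividends) I = 8.18·e^(−0.0605·7/12) + 6.02·e^(−0.0605·8/12) + 3.34·e^(−0.0605·9/12) = 16.8702
Current forward F = (S − I)·e^(rT) = (372.64 − 16.8702)·e^(0.0605·18/12) = 355.7698 × 1.094995 = 389.5662
Value (long) = (F − K)·e^(−rT) = (389.5662 − 341.78) × 0.913246 = 43.6406
Value = C$43.64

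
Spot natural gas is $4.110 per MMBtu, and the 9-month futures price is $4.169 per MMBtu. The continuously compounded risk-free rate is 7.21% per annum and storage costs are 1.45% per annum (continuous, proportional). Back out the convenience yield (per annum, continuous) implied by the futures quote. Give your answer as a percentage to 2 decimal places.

6.76%

F = S·e^((r+u−y)T) ⇒ (r+u−y) = ln(F/S)/T
ln(4.169/4.110) = 0.014253; /T ⇒ 0.019004
y = r + u − ln(F/S)/T = 0.0721 + 0.0145 − 0.019004 = 0.067596
y = 6.76%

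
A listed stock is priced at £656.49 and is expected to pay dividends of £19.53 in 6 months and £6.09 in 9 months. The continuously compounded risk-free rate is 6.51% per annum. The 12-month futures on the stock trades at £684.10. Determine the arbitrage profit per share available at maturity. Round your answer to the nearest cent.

PV(dividends) I = 19.53·e^(−0.0651·6/12) + 6.09·e^(−0.0651·9/12) = 24.7043
Fair futures F* = (S − I)·e^(rT) = (656.49 − 24.7043)·e^0.065100 = 631.7857 × 1.067266 = 674.2834
Market £684.10 > fair 674.2834: forward overpriced → cash-and-carry (borrow at r, buy the stock and collect the dividends, short the forward).
Profit at T = |F_mkt − F*| = |684.10 − 674.2834| = £9.82 per share

£9.82 per share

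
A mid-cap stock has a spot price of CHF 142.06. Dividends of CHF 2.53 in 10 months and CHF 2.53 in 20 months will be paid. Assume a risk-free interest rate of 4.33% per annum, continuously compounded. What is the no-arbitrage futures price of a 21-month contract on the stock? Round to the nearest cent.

PV(dividends) I = 2.53·e^(−0.0433·10/12) + 2.53·e^(−0.0433·20/12)
I = 2.4403 + 2.3539 = 4.7942
F = (S − I)·e^(rT) = (142.06 − 4.7942) · e^(0.0433·21/12)
= 137.2658 · e^0.075775 = 137.2658 × 1.078720 = CHF 148.07

CHF 148.07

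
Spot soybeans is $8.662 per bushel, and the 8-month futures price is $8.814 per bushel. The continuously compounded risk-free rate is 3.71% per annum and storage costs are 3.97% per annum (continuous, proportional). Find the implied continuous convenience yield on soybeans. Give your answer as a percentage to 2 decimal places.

F = S·e^((r+u−y)T) ⇒ (r+u−y) = ln(F/S)/T
ln(8.814/8.662) = 0.017396; /T ⇒ 0.026094
y = r + u − ln(F/S)/T = 0.0371 + 0.0397 − 0.026094 = 0.050706
y = 5.07%

5.07%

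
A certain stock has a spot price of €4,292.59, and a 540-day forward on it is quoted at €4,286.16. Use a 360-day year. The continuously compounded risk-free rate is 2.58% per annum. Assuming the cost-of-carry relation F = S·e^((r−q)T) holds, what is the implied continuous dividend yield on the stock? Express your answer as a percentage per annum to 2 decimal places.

2.68%

From F = S·e^((r−q)T): (r − q) = ln(F/S)/T
ln(4286.16/4292.59) = ln(0.998502) = -0.001499
(r − q) = -0.001499 / (540/360) = -0.000999
q = r − ln(F/S)/T = 0.0258 + 0.000999 = 0.026799
q = 2.68%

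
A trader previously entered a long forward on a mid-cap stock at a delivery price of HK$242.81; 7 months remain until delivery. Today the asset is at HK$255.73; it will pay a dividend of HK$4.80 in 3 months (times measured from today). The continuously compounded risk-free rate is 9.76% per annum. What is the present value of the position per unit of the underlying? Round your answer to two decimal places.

PV(remaining dividends) I = 4.80·e^(−0.0976·3/12) = 4.6843
Current forward F = (S − I)·e^(rT) = (255.73 − 4.6843)·e^(0.0976·7/12) = 251.0457 × 1.058585 = 265.7532
Value (long) = (F − K)·e^(−rT) = (265.7532 − 242.81) × 0.944657 = 21.6735
Value = HK$21.67

HK$21.67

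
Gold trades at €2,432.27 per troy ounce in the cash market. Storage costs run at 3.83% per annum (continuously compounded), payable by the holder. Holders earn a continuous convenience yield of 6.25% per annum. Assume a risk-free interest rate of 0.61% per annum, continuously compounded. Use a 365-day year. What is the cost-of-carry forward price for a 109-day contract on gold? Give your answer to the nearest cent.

Net carry = r + u − y = 0.0061 + 0.0383 − 0.0625 = -0.0181
F = S·e^((r+u−y)T) = 2432.27 · e^(-0.0181 × 109/365) = 2432.27 · e^-0.00540521
= 2432.27 × 0.99460937 = €2,419.16 per troy ounce

€2,419.16 per troy ounce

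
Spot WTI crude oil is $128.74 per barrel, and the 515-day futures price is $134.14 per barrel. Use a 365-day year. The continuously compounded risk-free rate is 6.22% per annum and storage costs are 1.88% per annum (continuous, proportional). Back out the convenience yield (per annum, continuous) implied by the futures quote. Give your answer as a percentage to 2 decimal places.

F = S·e^((r+u−y)T) ⇒ (r+u−y) = ln(F/S)/T
ln(134.14/128.74) = 0.041089; /T ⇒ 0.029121
y = r + u − ln(F/S)/T = 0.0622 + 0.0188 − 0.029121 = 0.051879
y = 5.19%

5.19%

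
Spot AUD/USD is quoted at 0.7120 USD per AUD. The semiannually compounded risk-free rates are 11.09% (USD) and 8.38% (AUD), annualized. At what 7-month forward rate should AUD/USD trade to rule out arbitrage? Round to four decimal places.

0.7228

By covered interest parity, F = S · (1+r_USD/2)^(2T) / (1+r_AUD/2)^(2T)
= 0.7120 × 1.064986 / 1.049052 = 0.7120 × 1.015189
F = 0.7228 USD per AUD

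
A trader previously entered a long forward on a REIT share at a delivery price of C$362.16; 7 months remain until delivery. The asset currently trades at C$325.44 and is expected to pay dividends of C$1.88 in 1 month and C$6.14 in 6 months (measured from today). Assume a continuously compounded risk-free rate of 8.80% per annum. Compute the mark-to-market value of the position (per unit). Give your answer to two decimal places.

-C$26.34

PV(remaining dividends) I = 1.88·e^(−0.0880·1/12) + 6.14·e^(−0.0880·6/12) = 7.7420
Current forward F = (S − I)·e^(rT) = (325.44 − 7.7420)·e^(0.0880·7/12) = 317.6980 × 1.052674 = 334.4324
Value (long) = (F − K)·e^(−rT) = (334.4324 − 362.16) × 0.949962 = -26.3402
Value = -C$26.34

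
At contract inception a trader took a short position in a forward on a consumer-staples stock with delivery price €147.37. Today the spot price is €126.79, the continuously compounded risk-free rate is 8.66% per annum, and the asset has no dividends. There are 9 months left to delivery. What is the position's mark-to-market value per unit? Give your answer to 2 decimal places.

Current fair forward for the remaining 9 months: F = S·e^(r·T), r = 0.0866
F = 126.79 · e^(0.0866 × 9/12) = 126.79 × 1.067106 = 135.2984
Value of long forward = (F − K)·e^(−rT) = (135.2984 − 147.37) · e^(−0.0866·9/12)
= -12.0716 × 0.937114 = -11.31
Short position value = −(long value) = €11.31

€11.31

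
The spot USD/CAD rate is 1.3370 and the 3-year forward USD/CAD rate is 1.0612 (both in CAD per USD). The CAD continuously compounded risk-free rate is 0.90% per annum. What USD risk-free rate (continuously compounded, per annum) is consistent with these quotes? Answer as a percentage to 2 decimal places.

F = S·e^((r_CAD − r_USD)T) ⇒ r_USD = r_CAD − ln(F/S)/T
ln(1.0612/1.3370) = -0.231028; /(3) = -0.077009
r_USD = 0.0090 + 0.077009 = 0.086009
r_USD = 8.60%

8.60%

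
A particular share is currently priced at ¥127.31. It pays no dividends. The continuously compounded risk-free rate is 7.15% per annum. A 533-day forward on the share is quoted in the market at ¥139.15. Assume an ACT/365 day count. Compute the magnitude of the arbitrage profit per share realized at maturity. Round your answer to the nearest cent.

¥2.17 per share

Fair forward: F* = S·e^(carry·T), with carry = r = 0.0715
F* = 127.31 · e^(0.0715 × 533/365) = 127.31 · e^0.104410 = 127.31 × 1.110055 = ¥141.3211
Market ¥139.15 < fair ¥141.3211: forward underpriced → reverse cash-and-carry (short spot, go long the forward).
At maturity, profit = |F_mkt − F*| = |139.15 − 141.3211| = ¥2.17 per share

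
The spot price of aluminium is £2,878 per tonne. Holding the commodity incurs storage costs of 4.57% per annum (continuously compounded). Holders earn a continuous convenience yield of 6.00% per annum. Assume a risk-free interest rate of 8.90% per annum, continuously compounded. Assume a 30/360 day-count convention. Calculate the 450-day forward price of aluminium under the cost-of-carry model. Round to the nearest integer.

Net carry = r + u − y = 0.0890 + 0.0457 − 0.0600 = 0.0747
F = S·e^((r+u−y)T) = 2878 · e^(0.0747 × 450/360) = 2878 · e^0.093375
= 2878 × 1.097873 = £3,160 per tonne

£3,160 per tonne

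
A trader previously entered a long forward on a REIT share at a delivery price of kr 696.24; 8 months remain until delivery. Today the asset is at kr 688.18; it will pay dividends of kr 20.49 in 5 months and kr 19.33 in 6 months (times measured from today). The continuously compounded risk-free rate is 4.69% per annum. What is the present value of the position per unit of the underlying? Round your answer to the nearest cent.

PV(remaining dividends) I = 20.49·e^(−0.0469·5/12) + 19.33·e^(−0.0469·6/12) = 38.9755
Current forward F = (S − I)·e^(rT) = (688.18 − 38.9755)·e^(0.0469·8/12) = 649.2045 × 1.031761 = 669.8239
Value (long) = (F − K)·e^(−rT) = (669.8239 − 696.24) × 0.969217 = -25.6029
Value = -kr 25.60

-kr 25.60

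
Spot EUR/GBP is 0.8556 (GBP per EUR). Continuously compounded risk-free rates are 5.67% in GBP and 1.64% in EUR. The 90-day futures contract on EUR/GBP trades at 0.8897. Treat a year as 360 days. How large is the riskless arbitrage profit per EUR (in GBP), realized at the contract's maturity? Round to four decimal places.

Fair futures: F* = S·e^(carry·T), with carry = (r_GBP − r_EUR) = 0.0567 − 0.0164 = 0.0403
F* = 0.8556 · e^(0.0403 × 90/360) = 0.8556 · e^0.010075 = 0.8556 × 1.010126 = 0.8643
Market 0.8897 > fair 0.8643: forward overpriced → cash-and-carry (buy spot, short the forward).
At maturity, profit = |F_mkt − F*| = |0.8897 − 0.8643| = 0.0254 per EUR (in GBP)

0.0254 per EUR (in GBP)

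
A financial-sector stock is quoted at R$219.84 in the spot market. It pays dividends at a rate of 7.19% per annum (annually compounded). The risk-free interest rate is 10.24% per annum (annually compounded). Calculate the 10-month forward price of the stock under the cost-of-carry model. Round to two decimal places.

R$225.04

F = S · (1+r)^T / (1+q)^T
= 219.84 × 1.084633 / 1.059567 = 219.84 × 1.023657
F = R$225.04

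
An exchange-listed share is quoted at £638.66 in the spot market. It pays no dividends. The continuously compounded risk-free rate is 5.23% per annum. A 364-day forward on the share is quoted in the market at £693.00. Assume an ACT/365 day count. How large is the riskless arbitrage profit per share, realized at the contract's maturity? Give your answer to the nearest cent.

£20.15 per share

Fair forward: F* = S·e^(carry·T), with carry = r = 0.0523
F* = 638.66 · e^(0.0523 × 364/365) = 638.66 · e^0.052157 = 638.66 × 1.053541 = £672.8545
Market £693.00 > fair £672.8545: forward overpriced → cash-and-carry (buy spot, short the forward).
At maturity, profit = |F_mkt − F*| = |693.00 − 672.8545| = £20.15 per share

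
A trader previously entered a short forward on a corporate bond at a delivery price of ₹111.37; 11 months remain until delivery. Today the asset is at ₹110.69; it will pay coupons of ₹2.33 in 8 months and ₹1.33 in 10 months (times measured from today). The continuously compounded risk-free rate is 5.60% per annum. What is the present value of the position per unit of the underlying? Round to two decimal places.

-₹1.38

PV(remaining coupons) I = 2.33·e^(−0.0560·8/12) + 1.33·e^(−0.0560·10/12) = 3.5140
Current forward F = (S − I)·e^(rT) = (110.69 − 3.5140)·e^(0.0560·11/12) = 107.1760 × 1.052674 = 112.8214
Value (long) = (F − K)·e^(−rT) = (112.8214 − 111.37) × 0.949962 = 1.3788
Short position value = −(long value) = -₹1.38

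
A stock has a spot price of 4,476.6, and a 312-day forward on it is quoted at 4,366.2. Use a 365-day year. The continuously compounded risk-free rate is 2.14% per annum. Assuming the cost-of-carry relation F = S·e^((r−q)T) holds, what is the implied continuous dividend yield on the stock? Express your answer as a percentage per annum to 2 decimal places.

5.06%

From F = S·e^((r−q)T): (r − q) = ln(F/S)/T
ln(4366.2/4476.6) = ln(0.975338) = -0.024971
(r − q) = -0.024971 / (312/365) = -0.029213
q = r − ln(F/S)/T = 0.0214 + 0.029213 = 0.050613
q = 5.06%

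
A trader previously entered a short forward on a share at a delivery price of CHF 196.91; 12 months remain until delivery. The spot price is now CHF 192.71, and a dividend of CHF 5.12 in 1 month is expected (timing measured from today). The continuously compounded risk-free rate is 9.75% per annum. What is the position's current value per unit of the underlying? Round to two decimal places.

PV(remaining dividends) I = 5.12·e^(−0.0975·1/12) = 5.0786
Current forward F = (S − I)·e^(rT) = (192.71 − 5.0786)·e^(0.0975·12/12) = 187.6314 × 1.102411 = 206.8469
Value (long) = (F − K)·e^(−rT) = (206.8469 − 196.91) × 0.907102 = 9.0138
Short position value = −(long value) = -CHF 9.01

-CHF 9.01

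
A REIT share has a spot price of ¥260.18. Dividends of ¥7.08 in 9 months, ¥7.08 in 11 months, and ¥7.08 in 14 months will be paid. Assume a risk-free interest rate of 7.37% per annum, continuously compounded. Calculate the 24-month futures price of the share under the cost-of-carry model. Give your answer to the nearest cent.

¥278.54

PV(dividends) I = 7.08·e^(−0.0737·9/12) + 7.08·e^(−0.0737·11/12) + 7.08·e^(−0.0737·14/12)
I = 6.6993 + 6.6175 + 6.4967 = 19.8135
F = (S − I)·e^(rT) = (260.18 − 19.8135) · e^(0.0737·24/12)
= 240.3665 · e^0.147400 = 240.3665 × 1.158817 = ¥278.54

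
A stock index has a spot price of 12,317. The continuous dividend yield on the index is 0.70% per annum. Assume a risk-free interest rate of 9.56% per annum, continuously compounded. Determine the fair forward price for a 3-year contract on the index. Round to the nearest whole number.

16,067

F = S·e^((r − q)T) = 12317 · e^((0.0956 − 0.0070) × 3)
= 12317 · e^0.265800 = 12317 × 1.304474
F = 16,067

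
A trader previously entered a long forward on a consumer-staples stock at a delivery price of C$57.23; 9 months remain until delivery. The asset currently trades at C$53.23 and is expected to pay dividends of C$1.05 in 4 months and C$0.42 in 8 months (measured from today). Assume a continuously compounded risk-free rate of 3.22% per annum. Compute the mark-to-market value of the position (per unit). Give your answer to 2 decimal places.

-C$4.08

PV(remaining dividends) I = 1.05·e^(−0.0322·4/12) + 0.42·e^(−0.0322·8/12) = 1.4499
Current forward F = (S − I)·e^(rT) = (53.23 − 1.4499)·e^(0.0322·9/12) = 51.7801 × 1.024444 = 53.0458
Value (long) = (F − K)·e^(−rT) = (53.0458 − 57.23) × 0.976139 = -4.0844
Value = -C$4.08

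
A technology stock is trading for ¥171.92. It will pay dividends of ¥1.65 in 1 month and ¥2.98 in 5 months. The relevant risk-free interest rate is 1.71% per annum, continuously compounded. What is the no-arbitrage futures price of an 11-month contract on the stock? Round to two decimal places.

PV(dividends) I = 1.65·e^(−0.0171·1/12) + 2.98·e^(−0.0171·5/12)
I = 1.6477 + 2.9588 = 4.6065
F = (S − I)·e^(rT) = (171.92 − 4.6065) · e^(0.0171·11/12)
= 167.3135 · e^0.015675 = 167.3135 × 1.015798 = ¥169.96

¥169.96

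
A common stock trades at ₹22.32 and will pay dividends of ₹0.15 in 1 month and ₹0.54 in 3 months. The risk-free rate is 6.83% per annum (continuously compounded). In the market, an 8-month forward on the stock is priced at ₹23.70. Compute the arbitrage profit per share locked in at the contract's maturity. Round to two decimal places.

₹1.05 per share

PV(dividends) I = 0.15·e^(−0.0683·1/12) + 0.54·e^(−0.0683·3/12) = 0.6800
Fair forward F* = (S − I)·e^(rT) = (22.32 − 0.6800)·e^0.045533 = 21.6400 × 1.046586 = 22.6481
Market ₹23.70 > fair 22.6481: forward overpriced → cash-and-carry (borrow at r, buy the stock and collect the dividends, short the forward).
Profit at T = |F_mkt − F*| = |23.70 − 22.6481| = ₹1.05 per share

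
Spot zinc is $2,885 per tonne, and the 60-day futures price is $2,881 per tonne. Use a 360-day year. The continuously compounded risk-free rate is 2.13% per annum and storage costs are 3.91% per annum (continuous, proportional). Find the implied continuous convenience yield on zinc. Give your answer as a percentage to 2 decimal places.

6.87%

F = S·e^((r+u−y)T) ⇒ (r+u−y) = ln(F/S)/T
ln(2881/2885) = -0.001387; /T ⇒ -0.008322
y = r + u − ln(F/S)/T = 0.0213 + 0.0391 + 0.008322 = 0.068722
y = 6.87%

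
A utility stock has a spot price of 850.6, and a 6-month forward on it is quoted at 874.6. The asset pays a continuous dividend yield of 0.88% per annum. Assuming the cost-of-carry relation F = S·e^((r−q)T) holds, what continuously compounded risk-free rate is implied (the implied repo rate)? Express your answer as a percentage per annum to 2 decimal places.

From F = S·e^((r−q)T): (r − q) = ln(F/S)/T
ln(874.6/850.6) = ln(1.028215) = 0.027824
(r − q) = 0.027824 / (6/12) = 0.055648
r = ln(F/S)/T + q = 0.055648 + 0.0088 = 0.064448
r = 6.44%

6.44%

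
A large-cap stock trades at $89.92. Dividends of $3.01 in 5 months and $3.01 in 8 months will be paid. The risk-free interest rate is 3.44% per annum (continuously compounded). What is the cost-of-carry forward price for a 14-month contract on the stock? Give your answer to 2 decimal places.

PV(dividends) I = 3.01·e^(−0.0344·5/12) + 3.01·e^(−0.0344·8/12)
I = 2.9672 + 2.9418 = 5.9090
F = (S − I)·e^(rT) = (89.92 − 5.9090) · e^(0.0344·14/12)
= 84.0110 · e^0.040133 = 84.0110 × 1.040949 = $87.45

$87.45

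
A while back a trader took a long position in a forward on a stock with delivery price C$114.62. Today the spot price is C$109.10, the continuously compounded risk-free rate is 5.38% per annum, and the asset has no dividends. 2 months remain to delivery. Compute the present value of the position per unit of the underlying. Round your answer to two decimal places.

Current fair forward for the remaining 2 months: F = S·e^(r·T), r = 0.0538
F = 109.10 · e^(0.0538 × 2/12) = 109.10 × 1.009007 = 110.0827
Value of long forward = (F − K)·e^(−rT) = (110.0827 − 114.62) · e^(−0.0538·2/12)
= -4.5373 × 0.991073 = -4.50

-C$4.50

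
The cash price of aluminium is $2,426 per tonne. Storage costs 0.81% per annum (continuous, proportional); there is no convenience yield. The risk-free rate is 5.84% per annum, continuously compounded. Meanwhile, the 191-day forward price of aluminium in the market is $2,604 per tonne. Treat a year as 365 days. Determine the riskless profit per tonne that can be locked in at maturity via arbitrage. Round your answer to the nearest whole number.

Fair forward: F* = S·e^(carry·T), with carry = (r + u) = 0.0584 + 0.0081 = 0.0665
F* = 2426 · e^(0.0665 × 191/365) = 2426 · e^0.034799 = 2426 × 1.035412 = $2511.9095
Market $2604 > fair $2511.9095: forward overpriced → cash-and-carry (buy spot, short the forward).
At maturity, profit = |F_mkt − F*| = |2604 − 2511.9095| = $92 per tonne

$92 per tonne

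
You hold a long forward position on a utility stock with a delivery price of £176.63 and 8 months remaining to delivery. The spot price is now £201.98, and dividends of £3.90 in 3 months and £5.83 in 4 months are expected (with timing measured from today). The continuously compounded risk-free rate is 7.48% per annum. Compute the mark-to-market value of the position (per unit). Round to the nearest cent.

£24.43

PV(remaining dividends) I = 3.90·e^(−0.0748·3/12) + 5.83·e^(−0.0748·4/12) = 9.5142
Current forward F = (S − I)·e^(rT) = (201.98 − 9.5142)·e^(0.0748·8/12) = 192.4658 × 1.051131 = 202.3068
Value (long) = (F − K)·e^(−rT) = (202.3068 − 176.63) × 0.951356 = 24.4278
Value = £24.43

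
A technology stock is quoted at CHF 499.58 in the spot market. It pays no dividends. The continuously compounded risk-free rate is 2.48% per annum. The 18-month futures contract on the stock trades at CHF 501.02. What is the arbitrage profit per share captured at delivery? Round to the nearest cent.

CHF 17.49 per share

Fair futures: F* = S·e^(carry·T), with carry = r = 0.0248
F* = 499.58 · e^(0.0248 × 18/12) = 499.58 · e^0.037200 = 499.58 × 1.037901 = CHF 518.5146
Market CHF 501.02 < fair CHF 518.5146: forward underpriced → reverse cash-and-carry (short spot, go long the forward).
At maturity, profit = |F_mkt − F*| = |501.02 − 518.5146| = CHF 17.49 per share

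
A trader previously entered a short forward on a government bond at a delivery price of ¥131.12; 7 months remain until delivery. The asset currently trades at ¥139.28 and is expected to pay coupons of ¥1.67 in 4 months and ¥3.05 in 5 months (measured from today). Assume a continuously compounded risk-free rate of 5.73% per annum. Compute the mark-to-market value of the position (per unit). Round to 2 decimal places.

-¥7.85

PV(remaining coupons) I = 1.67·e^(−0.0573·4/12) + 3.05·e^(−0.0573·5/12) = 4.6164
Current forward F = (S − I)·e^(rT) = (139.28 − 4.6164)·e^(0.0573·7/12) = 134.6636 × 1.033990 = 139.2408
Value (long) = (F − K)·e^(−rT) = (139.2408 − 131.12) × 0.967127 = 7.8538
Short position value = −(long value) = -¥7.85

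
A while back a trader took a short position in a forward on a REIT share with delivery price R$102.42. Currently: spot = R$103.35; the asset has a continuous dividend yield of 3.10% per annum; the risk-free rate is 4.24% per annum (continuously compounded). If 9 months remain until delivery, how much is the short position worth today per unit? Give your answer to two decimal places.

-R$1.76

Current fair forward for the remaining 9 months: F = S·e^((r − q)·T), (r − q) = 0.0424 − 0.0310 = 0.0114
F = 103.35 · e^(0.0114 × 9/12) = 103.35 × 1.008587 = 104.2375
Value of long forward = (F − K)·e^(−rT) = (104.2375 − 102.42) · e^(−0.0424·9/12)
= 1.8175 × 0.968700 = 1.76
Short position value = −(long value) = -R$1.76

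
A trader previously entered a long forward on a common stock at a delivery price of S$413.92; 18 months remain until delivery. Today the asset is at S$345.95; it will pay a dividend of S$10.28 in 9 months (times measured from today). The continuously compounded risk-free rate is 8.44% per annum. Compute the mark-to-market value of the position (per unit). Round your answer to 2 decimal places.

-S$28.40

PV(remaining dividends) I = 10.28·e^(−0.0844·9/12) = 9.6494
Current forward F = (S − I)·e^(rT) = (345.95 − 9.6494)·e^(0.0844·18/12) = 336.3006 × 1.134963 = 381.6887
Value (long) = (F − K)·e^(−rT) = (381.6887 − 413.92) × 0.881086 = -28.3985
Value = -S$28.40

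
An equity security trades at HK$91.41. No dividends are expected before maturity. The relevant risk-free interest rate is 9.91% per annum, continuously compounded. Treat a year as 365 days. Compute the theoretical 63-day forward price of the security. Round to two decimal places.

F = S·e^(rT) = 91.41 · e^(0.0991 × 63/365)
= 91.41 · e^0.017105 = 91.41 × 1.017252
F = HK$92.99

HK$92.99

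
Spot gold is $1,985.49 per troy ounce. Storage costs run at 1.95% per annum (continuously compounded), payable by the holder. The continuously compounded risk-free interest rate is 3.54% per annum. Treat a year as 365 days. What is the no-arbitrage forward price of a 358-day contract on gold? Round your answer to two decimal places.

$2,095.33 per troy ounce

Net carry = r + u − y = 0.0354 + 0.0195 − 0.0000 = 0.0549
F = S·e^((r+u−y)T) = 1985.49 · e^(0.0549 × 358/365) = 1985.49 · e^0.05384712
= 1985.49 × 1.05532325 = $2,095.33 per troy ounce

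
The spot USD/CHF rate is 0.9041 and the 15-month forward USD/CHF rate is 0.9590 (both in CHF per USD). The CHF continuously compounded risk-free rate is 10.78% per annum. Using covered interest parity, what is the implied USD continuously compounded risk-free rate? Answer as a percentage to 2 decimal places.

F = S·e^((r_CHF − r_USD)T) ⇒ r_USD = r_CHF − ln(F/S)/T
ln(0.9590/0.9041) = 0.058951; /(15/12) = 0.047161
r_USD = 0.1078 − 0.047161 = 0.060639
r_USD = 6.06%

6.06%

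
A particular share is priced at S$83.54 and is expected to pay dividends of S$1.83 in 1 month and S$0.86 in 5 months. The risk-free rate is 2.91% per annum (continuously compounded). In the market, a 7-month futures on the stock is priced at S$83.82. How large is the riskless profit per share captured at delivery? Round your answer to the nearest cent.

PV(dividends) I = 1.83·e^(−0.0291·1/12) + 0.86·e^(−0.0291·5/12) = 2.6752
Fair futures F* = (S − I)·e^(rT) = (83.54 − 2.6752)·e^0.016975 = 80.8648 × 1.017120 = 82.2492
Market S$83.82 > fair 82.2492: forward overpriced → cash-and-carry (borrow at r, buy the stock and collect the dividends, short the forward).
Profit at T = |F_mkt − F*| = |83.82 − 82.2492| = S$1.57 per share

S$1.57 per share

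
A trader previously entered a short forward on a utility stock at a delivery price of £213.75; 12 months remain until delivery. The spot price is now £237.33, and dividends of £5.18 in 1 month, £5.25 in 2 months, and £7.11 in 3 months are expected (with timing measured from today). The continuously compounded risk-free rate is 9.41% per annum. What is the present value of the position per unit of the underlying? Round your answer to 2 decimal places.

-£25.52

PV(remaining dividends) I = 5.18·e^(−0.0941·1/12) + 5.25·e^(−0.0941·2/12) + 7.11·e^(−0.0941·3/12) = 17.2525
Current forward F = (S − I)·e^(rT) = (237.33 − 17.2525)·e^(0.0941·12/12) = 220.0775 × 1.098670 = 241.7925
Value (long) = (F − K)·e^(−rT) = (241.7925 − 213.75) × 0.910192 = 25.5241
Short position value = −(long value) = -£25.52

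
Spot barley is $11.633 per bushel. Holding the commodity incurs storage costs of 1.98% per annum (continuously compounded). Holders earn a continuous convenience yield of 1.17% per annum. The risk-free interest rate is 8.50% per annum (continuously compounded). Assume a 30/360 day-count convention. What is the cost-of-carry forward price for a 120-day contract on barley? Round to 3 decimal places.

Net carry = r + u − y = 0.0850 + 0.0198 − 0.0117 = 0.0931
F = S·e^((r+u−y)T) = 11.633 · e^(0.0931 × 120/360) = 11.633 · e^0.031033
= 11.633 × 1.031520 = $12.000 per bushel

$12.000 per bushel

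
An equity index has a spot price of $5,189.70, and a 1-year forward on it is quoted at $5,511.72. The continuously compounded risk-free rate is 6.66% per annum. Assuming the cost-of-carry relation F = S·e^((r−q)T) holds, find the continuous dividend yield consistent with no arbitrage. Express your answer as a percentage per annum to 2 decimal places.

0.64%

From F = S·e^((r−q)T): (r − q) = ln(F/S)/T
ln(5511.72/5189.70) = ln(1.062050) = 0.060201
(r − q) = 0.060201 / (1) = 0.060201
q = r − ln(F/S)/T = 0.0666 − 0.060201 = 0.006399
q = 0.64%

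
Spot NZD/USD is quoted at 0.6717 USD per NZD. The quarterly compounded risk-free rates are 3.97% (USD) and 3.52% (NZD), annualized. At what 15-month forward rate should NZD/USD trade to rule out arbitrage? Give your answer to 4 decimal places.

0.6755

By covered interest parity, F = S · (1+r_USD/4)^(4T) / (1+r_NZD/4)^(4T)
= 0.6717 × 1.050620 / 1.044781 = 0.6717 × 1.005589
F = 0.6755 USD per NZD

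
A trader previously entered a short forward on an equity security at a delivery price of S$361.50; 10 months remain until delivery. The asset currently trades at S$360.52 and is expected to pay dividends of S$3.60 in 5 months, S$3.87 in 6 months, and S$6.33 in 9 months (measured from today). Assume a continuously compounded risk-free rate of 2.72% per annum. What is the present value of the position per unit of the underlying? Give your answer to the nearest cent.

PV(remaining dividends) I = 3.60·e^(−0.0272·5/12) + 3.87·e^(−0.0272·6/12) + 6.33·e^(−0.0272·9/12) = 13.5793
Current forward F = (S − I)·e^(rT) = (360.52 − 13.5793)·e^(0.0272·10/12) = 346.9407 × 1.022926 = 354.8947
Value (long) = (F − K)·e^(−rT) = (354.8947 − 361.50) × 0.977588 = -6.4573
Short position value = −(long value) = S$6.46

S$6.46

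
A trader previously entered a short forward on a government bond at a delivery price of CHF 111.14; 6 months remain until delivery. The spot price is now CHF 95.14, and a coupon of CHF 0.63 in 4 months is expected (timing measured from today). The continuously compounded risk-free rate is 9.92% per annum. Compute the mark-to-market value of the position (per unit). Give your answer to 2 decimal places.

CHF 11.23

PV(remaining coupons) I = 0.63·e^(−0.0992·4/12) = 0.6095
Current forward F = (S − I)·e^(rT) = (95.14 − 0.6095)·e^(0.0992·6/12) = 94.5305 × 1.050851 = 99.3375
Value (long) = (F − K)·e^(−rT) = (99.3375 − 111.14) × 0.951610 = -11.2314
Short position value = −(long value) = CHF 11.23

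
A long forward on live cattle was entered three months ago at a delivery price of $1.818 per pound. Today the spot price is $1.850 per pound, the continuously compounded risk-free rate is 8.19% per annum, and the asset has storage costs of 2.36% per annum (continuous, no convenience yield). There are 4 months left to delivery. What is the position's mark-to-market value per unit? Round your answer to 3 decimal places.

Current fair forward for the remaining 4 months: F = S·e^((r + u)·T), (r + u) = 0.0819 + 0.0236 = 0.1055
F = 1.850 · e^(0.1055 × 4/12) = 1.850 × 1.035792 = 1.9162
Value of long forward = (F − K)·e^(−rT) = (1.9162 − 1.818) · e^(−0.0819·4/12)
= 0.0982 × 0.973069 = 0.096

$0.096 per pound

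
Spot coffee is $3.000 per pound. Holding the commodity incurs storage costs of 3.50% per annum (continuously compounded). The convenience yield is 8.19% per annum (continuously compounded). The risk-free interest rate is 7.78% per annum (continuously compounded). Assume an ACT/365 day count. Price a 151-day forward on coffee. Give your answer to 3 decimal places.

$3.039 per pound

Net carry = r + u − y = 0.0778 + 0.0350 − 0.0819 = 0.0309
F = S·e^((r+u−y)T) = 3.000 · e^(0.0309 × 151/365) = 3.000 · e^0.012783
= 3.000 × 1.012865 = $3.039 per pound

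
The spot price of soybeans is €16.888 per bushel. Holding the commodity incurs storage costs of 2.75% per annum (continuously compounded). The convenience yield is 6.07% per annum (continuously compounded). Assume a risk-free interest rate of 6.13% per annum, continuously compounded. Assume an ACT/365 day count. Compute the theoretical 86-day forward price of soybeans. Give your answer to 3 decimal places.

Net carry = r + u − y = 0.0613 + 0.0275 − 0.0607 = 0.0281
F = S·e^((r+u−y)T) = 16.888 · e^(0.0281 × 86/365) = 16.888 · e^0.006621
= 16.888 × 1.006643 = €17.000 per bushel

€17.000 per bushel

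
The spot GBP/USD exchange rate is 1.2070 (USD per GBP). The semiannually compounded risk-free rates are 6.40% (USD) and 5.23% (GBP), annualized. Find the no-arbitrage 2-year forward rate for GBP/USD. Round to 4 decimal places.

By covered interest parity, F = S · (1+r_USD/2)^(2T) / (1+r_GBP/2)^(2T)
= 1.2070 × 1.134276 / 1.108775 = 1.2070 × 1.022999
F = 1.2348 USD per GBP

1.2348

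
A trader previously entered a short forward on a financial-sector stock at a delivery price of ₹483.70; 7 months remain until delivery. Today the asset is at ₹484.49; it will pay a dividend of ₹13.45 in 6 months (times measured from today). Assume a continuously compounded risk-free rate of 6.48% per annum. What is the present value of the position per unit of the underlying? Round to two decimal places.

-₹5.71

PV(remaining dividends) I = 13.45·e^(−0.0648·6/12) = 13.0212
Current forward F = (S − I)·e^(rT) = (484.49 − 13.0212)·e^(0.0648·7/12) = 471.4688 × 1.038524 = 489.6317
Value (long) = (F − K)·e^(−rT) = (489.6317 − 483.70) × 0.962906 = 5.7117
Short position value = −(long value) = -₹5.71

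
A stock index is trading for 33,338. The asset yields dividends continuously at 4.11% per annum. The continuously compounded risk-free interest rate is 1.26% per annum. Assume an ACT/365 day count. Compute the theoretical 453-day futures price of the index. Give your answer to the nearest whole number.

32,179

F = S·e^((r − q)T) = 33338 · e^((0.0126 − 0.0411) × 453/365)
= 33338 · e^-0.035371 = 33338 × 0.965247
F = 32,179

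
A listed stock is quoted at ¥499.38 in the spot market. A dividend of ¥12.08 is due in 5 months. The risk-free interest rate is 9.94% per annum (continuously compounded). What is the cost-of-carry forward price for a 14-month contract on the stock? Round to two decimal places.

PV(dividends) I = 12.08·e^(−0.0994·5/12)
I = 11.5899
F = (S − I)·e^(rT) = (499.38 − 11.5899) · e^(0.0994·14/12)
= 487.7901 · e^0.115967 = 487.7901 × 1.122959 = ¥547.77

¥547.77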